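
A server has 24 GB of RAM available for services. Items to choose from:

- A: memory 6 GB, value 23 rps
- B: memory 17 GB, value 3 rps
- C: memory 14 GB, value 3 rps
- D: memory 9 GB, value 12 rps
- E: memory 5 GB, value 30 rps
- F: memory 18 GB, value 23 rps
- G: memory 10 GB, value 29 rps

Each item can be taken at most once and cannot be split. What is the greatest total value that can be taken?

Check high-value combinations within 24 GB:
- A+E+G: memory 6+5+10=21, value 23+30+29=82
- D+E+G: memory 9+5+10=24, value 12+30+29=71
- A+D+E: memory 6+9+5=20, value 23+12+30=65
- E+G: memory 5+10=15, value 30+29=59
Best: 82 rps.

82 rps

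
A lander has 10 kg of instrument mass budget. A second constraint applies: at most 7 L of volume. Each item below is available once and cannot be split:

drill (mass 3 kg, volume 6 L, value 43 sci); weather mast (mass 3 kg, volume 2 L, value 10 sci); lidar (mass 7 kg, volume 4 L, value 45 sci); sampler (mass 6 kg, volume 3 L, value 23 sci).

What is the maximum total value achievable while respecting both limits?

55 sci

Feasible sets respecting both limits:
- weather mast+lidar: mass 10, volume 6, value 55
- lidar: mass 7, volume 4, value 45
- drill: mass 3, volume 6, value 43
Best: 55 sci.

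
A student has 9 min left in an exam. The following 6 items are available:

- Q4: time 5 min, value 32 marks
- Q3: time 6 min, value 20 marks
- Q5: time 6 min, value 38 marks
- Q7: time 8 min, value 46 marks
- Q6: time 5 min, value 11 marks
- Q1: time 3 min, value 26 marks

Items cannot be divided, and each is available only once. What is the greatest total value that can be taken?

Check high-value combinations within 9 min:
- Q5+Q1: time 6+3=9, value 38+26=64
- Q4+Q1: time 5+3=8, value 32+26=58
- Q7: time 8, value 46
- Q3+Q1: time 6+3=9, value 20+26=46
- Q5: time 6, value 38
Best: 64 marks.

64 marks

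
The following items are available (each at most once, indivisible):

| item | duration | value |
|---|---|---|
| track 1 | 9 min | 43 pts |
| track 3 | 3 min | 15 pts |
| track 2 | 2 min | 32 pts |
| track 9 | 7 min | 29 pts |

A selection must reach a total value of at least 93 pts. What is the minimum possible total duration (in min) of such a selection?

Subsets with value ≥ 93, sorted by total duration:
- track 1+track 2+track 9: duration 18, value 104
- track 1+track 3+track 2+track 9: duration 21, value 119
Minimum duration: 18 min.

18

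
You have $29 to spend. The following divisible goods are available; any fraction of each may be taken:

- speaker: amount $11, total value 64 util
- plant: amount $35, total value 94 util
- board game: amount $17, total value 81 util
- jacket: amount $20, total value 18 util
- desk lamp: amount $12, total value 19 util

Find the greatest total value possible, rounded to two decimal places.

147.69

Take in order of value per unit:
- speaker (64/11 per unit): all 11 → value 64, running total 64.00
- board game (81/17 per unit): all 17 → value 81, running total 145.00
- plant (94/35 per unit): 1 of 35 → value 1×94/35 = 2.6857, running total 147.69
Total 147.69.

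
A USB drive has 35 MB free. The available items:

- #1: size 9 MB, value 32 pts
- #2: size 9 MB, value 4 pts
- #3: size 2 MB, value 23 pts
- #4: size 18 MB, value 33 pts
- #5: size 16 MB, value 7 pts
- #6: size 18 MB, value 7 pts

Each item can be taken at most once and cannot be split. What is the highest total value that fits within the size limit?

88 pts

Check high-value combinations within 35 MB:
- #1+#3+#4: size 9+2+18=29, value 32+23+33=88
- #1+#4: size 9+18=27, value 32+33=65
- #1+#3+#5: size 9+2+16=27, value 32+23+7=62
Best: 88 pts.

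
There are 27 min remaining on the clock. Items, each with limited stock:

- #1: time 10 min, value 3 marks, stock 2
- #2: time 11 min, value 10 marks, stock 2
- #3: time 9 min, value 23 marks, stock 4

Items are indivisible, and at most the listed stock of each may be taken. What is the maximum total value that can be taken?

Top feasible selections:
- 3×#3: time 27, value 69
- 2×#3: time 18, value 46
Best: 69 marks.

69 marks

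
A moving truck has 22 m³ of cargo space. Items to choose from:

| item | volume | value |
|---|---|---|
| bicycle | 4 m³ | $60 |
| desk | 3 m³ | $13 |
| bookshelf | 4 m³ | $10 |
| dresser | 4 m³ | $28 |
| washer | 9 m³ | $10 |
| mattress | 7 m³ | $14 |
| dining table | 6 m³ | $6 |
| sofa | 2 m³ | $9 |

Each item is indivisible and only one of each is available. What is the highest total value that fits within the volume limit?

Check high-value combinations within 22 m³:
- bicycle+desk+bookshelf+dresser+mattress: volume 4+3+4+4+7=22, value 60+13+10+28+14=125
- bicycle+desk+dresser+mattress+sofa: volume 4+3+4+7+2=20, value 60+13+28+14+9=124
- bicycle+bookshelf+dresser+mattress+sofa: volume 4+4+4+7+2=21, value 60+10+28+14+9=121
- bicycle+desk+bookshelf+dresser+sofa: volume 4+3+4+4+2=17, value 60+13+10+28+9=120
- bicycle+desk+dresser+washer+sofa: volume 4+3+4+9+2=22, value 60+13+28+10+9=120
Best: $125.

$125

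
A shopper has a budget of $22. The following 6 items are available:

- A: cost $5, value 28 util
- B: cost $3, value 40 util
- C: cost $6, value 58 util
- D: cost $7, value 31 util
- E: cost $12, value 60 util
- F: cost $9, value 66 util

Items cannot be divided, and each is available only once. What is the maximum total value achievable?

Check high-value combinations within $22:
- B+C+F: cost 3+6+9=18, value 40+58+66=164
- B+C+E: cost 3+6+12=21, value 40+58+60=158
- A+B+C+D: cost 5+3+6+7=21, value 28+40+58+31=157
- C+D+F: cost 6+7+9=22, value 58+31+66=155
Best: 164 util.

164 util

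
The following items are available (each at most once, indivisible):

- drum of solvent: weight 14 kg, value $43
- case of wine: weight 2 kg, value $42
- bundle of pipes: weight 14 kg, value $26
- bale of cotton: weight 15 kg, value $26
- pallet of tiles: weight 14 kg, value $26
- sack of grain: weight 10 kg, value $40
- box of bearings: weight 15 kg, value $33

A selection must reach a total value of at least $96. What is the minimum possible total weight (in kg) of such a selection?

26

Subsets with value ≥ 96, sorted by total weight:
- drum of solvent+case of wine+sack of grain: weight 26, value 125
- case of wine+bundle of pipes+sack of grain: weight 26, value 108
- case of wine+pallet of tiles+sack of grain: weight 26, value 108
- case of wine+sack of grain+box of bearings: weight 27, value 115
Minimum weight: 26 kg.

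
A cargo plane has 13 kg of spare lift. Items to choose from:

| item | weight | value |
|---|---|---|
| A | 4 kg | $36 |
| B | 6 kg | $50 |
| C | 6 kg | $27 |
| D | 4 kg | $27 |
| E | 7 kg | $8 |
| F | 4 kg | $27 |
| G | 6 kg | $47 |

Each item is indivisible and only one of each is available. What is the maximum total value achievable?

Check high-value combinations within 13 kg:
- B+G: weight 6+6=12, value 50+47=97
- A+D+F: weight 4+4+4=12, value 36+27+27=90
- A+B: weight 4+6=10, value 36+50=86
Best: $97.

$97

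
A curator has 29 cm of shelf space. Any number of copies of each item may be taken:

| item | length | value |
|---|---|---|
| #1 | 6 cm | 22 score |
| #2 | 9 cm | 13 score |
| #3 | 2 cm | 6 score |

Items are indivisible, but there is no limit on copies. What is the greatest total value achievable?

Best value-per-unit is #1 at 22/6; filling with it alone gives 4×22 = 88.
Optimal mix: 4×#1 + 2×#3 → length 28, value 100.

100 score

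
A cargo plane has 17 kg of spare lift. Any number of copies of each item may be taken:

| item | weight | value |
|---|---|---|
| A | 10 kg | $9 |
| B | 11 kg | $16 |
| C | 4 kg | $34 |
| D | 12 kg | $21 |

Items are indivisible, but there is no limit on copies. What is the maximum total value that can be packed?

$136

Best value-per-unit is C at 34/4, and filling with it alone uses weight 4×4=16. No mix of the others beats 4×34 = 136.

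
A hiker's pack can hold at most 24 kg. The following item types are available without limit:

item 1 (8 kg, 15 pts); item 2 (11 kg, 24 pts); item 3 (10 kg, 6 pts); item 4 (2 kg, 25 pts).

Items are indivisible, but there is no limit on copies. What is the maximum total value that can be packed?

Best value-per-unit is item 4 at 25/2, and filling with it alone uses weight 12×2=24. No mix of the others beats 12×25 = 300.

300 pts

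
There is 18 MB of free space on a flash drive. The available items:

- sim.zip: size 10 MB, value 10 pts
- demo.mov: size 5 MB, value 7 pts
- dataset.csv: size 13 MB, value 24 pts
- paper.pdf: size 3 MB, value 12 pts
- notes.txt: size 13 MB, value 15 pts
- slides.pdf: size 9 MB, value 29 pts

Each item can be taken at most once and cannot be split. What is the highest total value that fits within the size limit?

48 pts

Check high-value combinations within 18 MB:
- demo.mov+paper.pdf+slides.pdf: size 5+3+9=17, value 7+12+29=48
- paper.pdf+slides.pdf: size 3+9=12, value 12+29=41
- demo.mov+slides.pdf: size 5+9=14, value 7+29=36
- dataset.csv+paper.pdf: size 13+3=16, value 24+12=36
Best: 48 pts.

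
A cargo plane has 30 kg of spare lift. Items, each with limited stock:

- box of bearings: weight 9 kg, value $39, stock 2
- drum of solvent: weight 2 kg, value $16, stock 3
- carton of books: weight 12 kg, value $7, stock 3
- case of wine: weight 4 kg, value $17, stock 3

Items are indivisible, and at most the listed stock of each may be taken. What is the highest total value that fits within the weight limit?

$144

Best selections within weight 30 and stock limits:
- 2×box of bearings + 2×drum of solvent + 2×case of wine: weight 30, value 144
- 2×box of bearings + 3×drum of solvent + 1×case of wine: weight 28, value 143
- 1×box of bearings + 3×drum of solvent + 3×case of wine: weight 27, value 138
- 2×box of bearings + 3×case of wine: weight 30, value 129
Best: $144.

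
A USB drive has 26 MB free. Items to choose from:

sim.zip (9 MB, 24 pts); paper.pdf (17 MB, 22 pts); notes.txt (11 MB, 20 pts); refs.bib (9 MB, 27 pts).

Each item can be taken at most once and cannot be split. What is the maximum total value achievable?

This is a 0/1 knapsack; check combinations near the capacity.
- sim.zip+refs.bib: size 9+9=18, value 24+27=51
- paper.pdf+refs.bib: size 17+9=26, value 22+27=49
- notes.txt+refs.bib: size 11+9=20, value 20+27=47
- sim.zip+paper.pdf: size 9+17=26, value 24+22=46
- sim.zip+notes.txt: size 9+11=20, value 24+20=44
Best: 51 pts.

51 pts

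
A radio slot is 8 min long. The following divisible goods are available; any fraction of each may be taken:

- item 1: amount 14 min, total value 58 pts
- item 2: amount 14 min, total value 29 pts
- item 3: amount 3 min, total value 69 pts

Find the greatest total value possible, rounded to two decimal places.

Take in order of value per unit:
- item 3 (69/3 per unit): all 3 → value 69, running total 69.00
- item 1 (58/14 per unit): 5 of 14 → value 5×58/14 = 20.7143, running total 89.71
Total 89.71.

89.71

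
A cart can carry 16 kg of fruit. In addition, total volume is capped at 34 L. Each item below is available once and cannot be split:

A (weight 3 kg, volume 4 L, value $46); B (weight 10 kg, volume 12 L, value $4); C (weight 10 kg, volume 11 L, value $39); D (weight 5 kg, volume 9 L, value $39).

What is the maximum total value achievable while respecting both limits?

$85

Feasible sets respecting both limits:
- A+C: weight 13, volume 15, value 85
- A+D: weight 8, volume 13, value 85
- C+D: weight 15, volume 20, value 78
- A+B: weight 13, volume 16, value 50
Best: $85.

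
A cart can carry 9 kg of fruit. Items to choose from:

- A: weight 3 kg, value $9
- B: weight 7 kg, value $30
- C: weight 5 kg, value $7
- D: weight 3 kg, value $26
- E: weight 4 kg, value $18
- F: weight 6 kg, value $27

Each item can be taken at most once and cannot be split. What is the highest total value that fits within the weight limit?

$53

This is a 0/1 knapsack; check combinations near the capacity.
- D+F: weight 3+6=9, value 26+27=53
- D+E: weight 3+4=7, value 26+18=44
- A+F: weight 3+6=9, value 9+27=36
- A+D: weight 3+3=6, value 9+26=35
Best: $53.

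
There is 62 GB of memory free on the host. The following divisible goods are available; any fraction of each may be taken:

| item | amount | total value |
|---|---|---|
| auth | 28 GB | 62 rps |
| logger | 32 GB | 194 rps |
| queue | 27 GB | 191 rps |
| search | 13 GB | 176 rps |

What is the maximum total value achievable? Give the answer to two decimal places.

500.38

Take in order of value per unit:
- search (176/13 per unit): all 13 → value 176, running total 176.00
- queue (191/27 per unit): all 27 → value 191, running total 367.00
- logger (194/32 per unit): 22 of 32 → value 22×194/32 = 133.3750, running total 500.38
Total 500.38.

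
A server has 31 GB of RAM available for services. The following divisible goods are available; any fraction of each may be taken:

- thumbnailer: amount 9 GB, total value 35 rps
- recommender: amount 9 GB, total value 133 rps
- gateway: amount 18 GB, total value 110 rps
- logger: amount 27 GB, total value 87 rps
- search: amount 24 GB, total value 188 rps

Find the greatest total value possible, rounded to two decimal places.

Take in order of value per unit:
- recommender (133/9 per unit): all 9 → value 133, running total 133.00
- search (188/24 per unit): 22 of 24 → value 22×188/24 = 172.3333, running total 305.33
Total 305.33.

305.33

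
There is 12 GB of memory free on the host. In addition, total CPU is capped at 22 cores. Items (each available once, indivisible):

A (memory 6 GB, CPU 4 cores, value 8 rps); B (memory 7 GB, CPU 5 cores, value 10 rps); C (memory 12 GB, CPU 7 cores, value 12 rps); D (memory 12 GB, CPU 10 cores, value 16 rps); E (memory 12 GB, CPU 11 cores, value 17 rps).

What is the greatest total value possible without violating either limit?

Feasible sets respecting both limits:
- E: memory 12, CPU 11, value 17
- D: memory 12, CPU 10, value 16
- C: memory 12, CPU 7, value 12
- B: memory 7, CPU 5, value 10
Best: 17 rps.

17 rps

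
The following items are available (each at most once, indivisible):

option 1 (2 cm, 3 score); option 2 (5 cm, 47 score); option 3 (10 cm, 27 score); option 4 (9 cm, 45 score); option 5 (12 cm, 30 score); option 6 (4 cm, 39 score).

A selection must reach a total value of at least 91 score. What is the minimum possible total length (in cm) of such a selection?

14

Subsets with value ≥ 91, sorted by total length:
- option 2+option 4: length 14, value 92
- option 1+option 2+option 4: length 16, value 95
- option 2+option 4+option 6: length 18, value 131
- option 2+option 3+option 6: length 19, value 113
Minimum length: 14 cm.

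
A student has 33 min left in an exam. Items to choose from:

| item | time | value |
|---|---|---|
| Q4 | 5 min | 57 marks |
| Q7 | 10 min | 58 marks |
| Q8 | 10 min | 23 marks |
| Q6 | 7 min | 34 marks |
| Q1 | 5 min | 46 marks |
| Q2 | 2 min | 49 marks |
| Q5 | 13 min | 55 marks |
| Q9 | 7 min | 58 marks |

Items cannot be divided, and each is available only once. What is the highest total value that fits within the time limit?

Check high-value combinations within 33 min:
- Q4+Q7+Q1+Q2+Q9: time 5+10+5+2+7=29, value 57+58+46+49+58=268
- Q4+Q1+Q2+Q5+Q9: time 5+5+2+13+7=32, value 57+46+49+55+58=265
- Q4+Q7+Q6+Q2+Q9: time 5+10+7+2+7=31, value 57+58+34+49+58=256
Best: 268 marks.

268 marks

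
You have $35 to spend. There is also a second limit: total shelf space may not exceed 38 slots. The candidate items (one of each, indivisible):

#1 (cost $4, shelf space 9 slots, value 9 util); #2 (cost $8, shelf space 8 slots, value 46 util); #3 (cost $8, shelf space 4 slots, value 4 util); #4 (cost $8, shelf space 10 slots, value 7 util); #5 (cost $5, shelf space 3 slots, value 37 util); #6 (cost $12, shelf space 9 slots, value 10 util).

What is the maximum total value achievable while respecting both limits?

103 util

Feasible sets respecting both limits:
- #1+#2+#3+#4+#5: cost 33, shelf space 34, value 103
- #1+#2+#5+#6: cost 29, shelf space 29, value 102
- #2+#4+#5+#6: cost 33, shelf space 30, value 100
- #1+#2+#4+#5: cost 25, shelf space 30, value 99
Best: 103 util.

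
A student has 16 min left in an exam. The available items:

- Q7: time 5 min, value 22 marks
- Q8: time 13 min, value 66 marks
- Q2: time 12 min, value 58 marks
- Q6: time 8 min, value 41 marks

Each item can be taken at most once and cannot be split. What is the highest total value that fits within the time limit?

66 marks

Check high-value combinations within 16 min:
- Q8: time 13, value 66
- Q7+Q6: time 5+8=13, value 22+41=63
- Q2: time 12, value 58
- Q6: time 8, value 41
Best: 66 marks.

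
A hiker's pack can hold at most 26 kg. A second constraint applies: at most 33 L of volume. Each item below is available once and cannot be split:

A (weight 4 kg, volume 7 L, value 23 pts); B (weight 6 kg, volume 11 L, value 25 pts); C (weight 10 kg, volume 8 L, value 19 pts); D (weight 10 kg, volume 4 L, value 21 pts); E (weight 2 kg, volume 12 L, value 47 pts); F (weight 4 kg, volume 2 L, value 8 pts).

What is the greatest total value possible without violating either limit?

Feasible sets respecting both limits:
- A+C+D+E: weight 26, volume 31, value 110
- A+B+E+F: weight 16, volume 32, value 103
- B+D+E+F: weight 22, volume 29, value 101
- B+C+E+F: weight 22, volume 33, value 99
Best: 110 pts.

110 pts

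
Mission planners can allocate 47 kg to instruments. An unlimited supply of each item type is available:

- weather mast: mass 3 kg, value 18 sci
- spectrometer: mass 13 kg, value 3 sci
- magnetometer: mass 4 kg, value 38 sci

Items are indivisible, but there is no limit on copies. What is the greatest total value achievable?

436 sci

Best value-per-unit is magnetometer at 38/4; filling with it alone gives 11×38 = 418.
Optimal mix: 1×weather mast + 11×magnetometer → mass 47, value 436.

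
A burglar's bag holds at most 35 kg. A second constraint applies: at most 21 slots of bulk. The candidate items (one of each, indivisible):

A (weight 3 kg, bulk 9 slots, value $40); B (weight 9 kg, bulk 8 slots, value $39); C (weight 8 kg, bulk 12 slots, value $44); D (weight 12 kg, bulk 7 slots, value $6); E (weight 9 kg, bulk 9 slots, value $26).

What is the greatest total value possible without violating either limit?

$84

Feasible sets respecting both limits:
- A+C: weight 11, bulk 21, value 84
- B+C: weight 17, bulk 20, value 83
- A+B: weight 12, bulk 17, value 79
- C+E: weight 17, bulk 21, value 70
Best: $84.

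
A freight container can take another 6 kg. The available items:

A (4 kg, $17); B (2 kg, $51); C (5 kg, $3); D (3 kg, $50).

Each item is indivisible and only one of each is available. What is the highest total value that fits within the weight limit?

$101

This is a 0/1 knapsack; check combinations near the capacity.
- B+D: weight 2+3=5, value 51+50=101
- A+B: weight 4+2=6, value 17+51=68
- B: weight 2, value 51
Best: $101.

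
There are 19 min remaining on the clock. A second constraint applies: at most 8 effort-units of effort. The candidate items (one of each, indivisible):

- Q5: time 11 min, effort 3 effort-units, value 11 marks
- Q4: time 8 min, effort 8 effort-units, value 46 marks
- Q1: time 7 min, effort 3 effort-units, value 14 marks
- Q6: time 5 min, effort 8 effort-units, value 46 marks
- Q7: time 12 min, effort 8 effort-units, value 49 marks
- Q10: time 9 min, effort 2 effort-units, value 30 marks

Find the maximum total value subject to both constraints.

49 marks

Feasible sets respecting both limits:
- Q7: time 12, effort 8, value 49
- Q4: time 8, effort 8, value 46
- Q6: time 5, effort 8, value 46
Best: 49 marks.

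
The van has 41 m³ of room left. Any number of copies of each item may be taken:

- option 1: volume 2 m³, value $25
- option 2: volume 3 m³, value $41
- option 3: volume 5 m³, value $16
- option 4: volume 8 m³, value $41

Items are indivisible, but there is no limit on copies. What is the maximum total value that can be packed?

Best value-per-unit is option 2 at 41/3; filling with it alone gives 13×41 = 533.
Optimal mix: 1×option 1 + 13×option 2 → volume 41, value 558.

$558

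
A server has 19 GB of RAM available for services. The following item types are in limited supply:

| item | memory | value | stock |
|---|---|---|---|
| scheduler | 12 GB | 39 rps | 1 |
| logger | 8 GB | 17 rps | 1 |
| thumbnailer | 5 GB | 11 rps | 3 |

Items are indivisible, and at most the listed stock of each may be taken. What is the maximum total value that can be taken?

Best selections within memory 19 and stock limits:
- 1×scheduler + 1×thumbnailer: memory 17, value 50
- 1×scheduler: memory 12, value 39
- 1×logger + 2×thumbnailer: memory 18, value 39
Best: 50 rps.

50 rps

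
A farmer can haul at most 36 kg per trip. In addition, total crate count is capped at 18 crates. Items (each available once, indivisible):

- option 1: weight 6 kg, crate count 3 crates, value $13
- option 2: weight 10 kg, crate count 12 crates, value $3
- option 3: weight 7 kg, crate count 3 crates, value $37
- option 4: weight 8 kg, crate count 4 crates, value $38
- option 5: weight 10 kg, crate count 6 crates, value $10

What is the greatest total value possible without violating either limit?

Feasible sets respecting both limits:
- option 1+option 3+option 4+option 5: weight 31, crate count 16, value 98
- option 1+option 3+option 4: weight 21, crate count 10, value 88
- option 3+option 4+option 5: weight 25, crate count 13, value 85
Best: $98.

$98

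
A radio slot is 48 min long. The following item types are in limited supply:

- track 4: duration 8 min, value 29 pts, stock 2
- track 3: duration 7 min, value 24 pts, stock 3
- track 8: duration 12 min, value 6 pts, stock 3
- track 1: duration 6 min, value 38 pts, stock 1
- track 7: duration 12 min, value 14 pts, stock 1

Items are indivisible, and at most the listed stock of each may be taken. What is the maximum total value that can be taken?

Best selections within duration 48 and stock limits:
- 2×track 4 + 3×track 3 + 1×track 1: duration 43, value 168
- 2×track 4 + 2×track 3 + 1×track 1 + 1×track 7: duration 48, value 158
- 1×track 4 + 3×track 3 + 1×track 1 + 1×track 7: duration 47, value 153
Best: 168 pts.

168 pts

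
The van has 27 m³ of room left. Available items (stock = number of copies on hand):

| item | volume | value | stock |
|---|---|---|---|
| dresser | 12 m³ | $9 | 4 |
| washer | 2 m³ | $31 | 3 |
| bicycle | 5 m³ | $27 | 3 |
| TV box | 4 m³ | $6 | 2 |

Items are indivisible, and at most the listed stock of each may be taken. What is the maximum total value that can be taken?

$180

Best selections within volume 27 and stock limits:
- 3×washer + 3×bicycle + 1×TV box: volume 25, value 180
- 3×washer + 3×bicycle: volume 21, value 174
- 3×washer + 2×bicycle + 2×TV box: volume 24, value 159
Best: $180.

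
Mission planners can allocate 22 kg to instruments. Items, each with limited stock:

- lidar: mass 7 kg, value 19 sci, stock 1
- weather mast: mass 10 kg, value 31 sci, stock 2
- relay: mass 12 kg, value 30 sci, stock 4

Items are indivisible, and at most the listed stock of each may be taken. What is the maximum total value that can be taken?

62 sci

Top feasible selections:
- 2×weather mast: mass 20, value 62
- 1×weather mast + 1×relay: mass 22, value 61
- 1×lidar + 1×weather mast: mass 17, value 50
- 1×lidar + 1×relay: mass 19, value 49
Best: 62 sci.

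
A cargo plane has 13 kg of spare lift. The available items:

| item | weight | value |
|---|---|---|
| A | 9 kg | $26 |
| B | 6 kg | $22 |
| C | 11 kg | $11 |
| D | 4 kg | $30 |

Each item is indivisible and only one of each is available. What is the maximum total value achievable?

Check high-value combinations within 13 kg:
- A+D: weight 9+4=13, value 26+30=56
- B+D: weight 6+4=10, value 22+30=52
- D: weight 4, value 30
- A: weight 9, value 26
Best: $56.

$56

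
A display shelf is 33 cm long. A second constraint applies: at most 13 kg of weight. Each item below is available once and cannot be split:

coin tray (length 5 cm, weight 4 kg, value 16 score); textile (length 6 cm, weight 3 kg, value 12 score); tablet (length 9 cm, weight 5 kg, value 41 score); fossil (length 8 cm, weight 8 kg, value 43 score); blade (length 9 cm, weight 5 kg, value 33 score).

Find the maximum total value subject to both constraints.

Feasible sets respecting both limits:
- textile+tablet+blade: length 24, weight 13, value 86
- tablet+fossil: length 17, weight 13, value 84
- fossil+blade: length 17, weight 13, value 76
Best: 86 score.

86 score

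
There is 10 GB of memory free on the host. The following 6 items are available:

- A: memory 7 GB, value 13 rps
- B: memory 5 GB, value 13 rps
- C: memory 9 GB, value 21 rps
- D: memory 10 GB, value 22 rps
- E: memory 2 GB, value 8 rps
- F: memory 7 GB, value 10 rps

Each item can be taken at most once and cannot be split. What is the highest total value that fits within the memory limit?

Check high-value combinations within 10 GB:
- D: memory 10, value 22
- B+E: memory 5+2=7, value 13+8=21
- C: memory 9, value 21
- A+E: memory 7+2=9, value 13+8=21
- E+F: memory 2+7=9, value 8+10=18
Best: 22 rps.

22 rps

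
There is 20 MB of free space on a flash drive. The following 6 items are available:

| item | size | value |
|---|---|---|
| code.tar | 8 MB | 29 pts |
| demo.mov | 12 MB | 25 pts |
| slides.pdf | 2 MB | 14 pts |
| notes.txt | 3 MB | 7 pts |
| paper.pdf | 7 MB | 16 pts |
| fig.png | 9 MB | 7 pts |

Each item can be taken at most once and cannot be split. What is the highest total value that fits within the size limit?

66 pts

Check high-value combinations within 20 MB:
- code.tar+slides.pdf+notes.txt+paper.pdf: size 8+2+3+7=20, value 29+14+7+16=66
- code.tar+slides.pdf+paper.pdf: size 8+2+7=17, value 29+14+16=59
- code.tar+demo.mov: size 8+12=20, value 29+25=54
Best: 66 pts.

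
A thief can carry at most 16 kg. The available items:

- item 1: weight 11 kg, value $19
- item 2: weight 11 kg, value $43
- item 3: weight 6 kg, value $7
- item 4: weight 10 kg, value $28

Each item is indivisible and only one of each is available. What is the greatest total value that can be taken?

This is a 0/1 knapsack; check combinations near the capacity.
- item 2: weight 11, value 43
- item 3+item 4: weight 6+10=16, value 7+28=35
- item 4: weight 10, value 28
- item 1: weight 11, value 19
- item 3: weight 6, value 7
Best: $43.

$43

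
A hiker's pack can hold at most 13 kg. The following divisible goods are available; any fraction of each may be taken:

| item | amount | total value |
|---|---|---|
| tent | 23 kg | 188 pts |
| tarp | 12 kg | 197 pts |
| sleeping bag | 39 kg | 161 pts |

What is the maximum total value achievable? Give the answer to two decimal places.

Take in order of value per unit:
- tarp (197/12 per unit): all 12 → value 197, running total 197.00
- tent (188/23 per unit): 1 of 23 → value 1×188/23 = 8.1739, running total 205.17
Total 205.17.

205.17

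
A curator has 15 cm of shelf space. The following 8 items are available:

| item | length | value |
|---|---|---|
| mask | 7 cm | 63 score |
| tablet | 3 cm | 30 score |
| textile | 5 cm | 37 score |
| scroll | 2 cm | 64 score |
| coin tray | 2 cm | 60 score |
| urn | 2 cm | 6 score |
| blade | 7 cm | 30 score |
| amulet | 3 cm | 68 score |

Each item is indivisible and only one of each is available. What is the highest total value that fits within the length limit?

Check high-value combinations within 15 cm:
- tablet+textile+scroll+coin tray+amulet: length 3+5+2+2+3=15, value 30+37+64+60+68=259
- mask+scroll+coin tray+amulet: length 7+2+2+3=14, value 63+64+60+68=255
- textile+scroll+coin tray+urn+amulet: length 5+2+2+2+3=14, value 37+64+60+6+68=235
- textile+scroll+coin tray+amulet: length 5+2+2+3=12, value 37+64+60+68=229
- tablet+scroll+coin tray+urn+amulet: length 3+2+2+2+3=12, value 30+64+60+6+68=228
Best: 259 score.

259 score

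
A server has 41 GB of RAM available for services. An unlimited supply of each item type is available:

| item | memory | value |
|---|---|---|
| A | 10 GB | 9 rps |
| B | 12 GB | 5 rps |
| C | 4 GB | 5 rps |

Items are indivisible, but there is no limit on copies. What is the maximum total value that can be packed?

Best value-per-unit is C at 5/4, and filling with it alone uses memory 10×4=40. No mix of the others beats 10×5 = 50.

50 rps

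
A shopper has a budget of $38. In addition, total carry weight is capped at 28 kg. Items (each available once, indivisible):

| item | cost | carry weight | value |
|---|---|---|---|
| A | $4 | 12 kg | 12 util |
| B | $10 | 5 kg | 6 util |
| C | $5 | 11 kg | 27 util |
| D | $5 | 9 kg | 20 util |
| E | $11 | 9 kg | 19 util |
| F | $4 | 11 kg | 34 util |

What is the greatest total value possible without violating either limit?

Feasible sets respecting both limits:
- B+C+F: cost 19, carry weight 27, value 67
- C+F: cost 9, carry weight 22, value 61
- B+D+F: cost 19, carry weight 25, value 60
- B+E+F: cost 25, carry weight 25, value 59
Best: 67 util.

67 util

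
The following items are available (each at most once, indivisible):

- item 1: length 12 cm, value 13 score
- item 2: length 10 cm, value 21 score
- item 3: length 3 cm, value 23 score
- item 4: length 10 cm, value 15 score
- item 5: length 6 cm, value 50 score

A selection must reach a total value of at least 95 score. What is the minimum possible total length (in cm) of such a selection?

29

Subsets with value ≥ 95, sorted by total length:
- item 2+item 3+item 4+item 5: length 29, value 109
- item 1+item 2+item 3+item 5: length 31, value 107
- item 1+item 3+item 4+item 5: length 31, value 101
Minimum length: 29 cm.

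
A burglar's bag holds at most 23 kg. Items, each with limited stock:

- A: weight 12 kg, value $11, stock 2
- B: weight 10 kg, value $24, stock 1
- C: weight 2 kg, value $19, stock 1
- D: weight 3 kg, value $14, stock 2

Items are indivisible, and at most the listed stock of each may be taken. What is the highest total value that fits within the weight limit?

$71

Best selections within weight 23 and stock limits:
- 1×B + 1×C + 2×D: weight 18, value 71
- 1×A + 1×C + 2×D: weight 20, value 58
- 1×B + 1×C + 1×D: weight 15, value 57
- 1×B + 2×D: weight 16, value 52
Best: $71.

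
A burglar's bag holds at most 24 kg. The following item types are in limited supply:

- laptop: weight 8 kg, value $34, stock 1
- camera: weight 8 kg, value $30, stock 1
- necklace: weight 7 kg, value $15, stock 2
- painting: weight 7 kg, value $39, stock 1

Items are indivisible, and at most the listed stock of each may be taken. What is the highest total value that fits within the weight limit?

Best selections within weight 24 and stock limits:
- 1×laptop + 1×camera + 1×painting: weight 23, value 103
- 1×laptop + 1×necklace + 1×painting: weight 22, value 88
- 1×camera + 1×necklace + 1×painting: weight 22, value 84
Best: $103.

$103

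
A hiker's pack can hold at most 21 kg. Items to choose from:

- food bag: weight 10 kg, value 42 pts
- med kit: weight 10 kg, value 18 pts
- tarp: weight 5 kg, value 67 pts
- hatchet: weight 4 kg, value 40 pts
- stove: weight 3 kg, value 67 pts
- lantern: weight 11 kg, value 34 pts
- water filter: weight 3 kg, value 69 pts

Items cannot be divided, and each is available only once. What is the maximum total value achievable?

Check high-value combinations within 21 kg:
- food bag+tarp+stove+water filter: weight 10+5+3+3=21, value 42+67+67+69=245
- tarp+hatchet+stove+water filter: weight 5+4+3+3=15, value 67+40+67+69=243
- med kit+tarp+stove+water filter: weight 10+5+3+3=21, value 18+67+67+69=221
- food bag+hatchet+stove+water filter: weight 10+4+3+3=20, value 42+40+67+69=218
Best: 245 pts.

245 pts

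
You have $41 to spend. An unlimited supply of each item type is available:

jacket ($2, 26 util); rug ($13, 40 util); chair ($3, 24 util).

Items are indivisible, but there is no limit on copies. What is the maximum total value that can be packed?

Best value-per-unit is jacket at 26/2, and filling with it alone uses cost 20×2=40. No mix of the others beats 20×26 = 520.

520 util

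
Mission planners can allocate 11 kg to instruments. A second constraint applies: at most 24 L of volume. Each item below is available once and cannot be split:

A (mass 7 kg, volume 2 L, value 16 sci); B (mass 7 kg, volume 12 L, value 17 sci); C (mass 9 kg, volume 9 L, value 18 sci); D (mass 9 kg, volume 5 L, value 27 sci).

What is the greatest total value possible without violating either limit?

27 sci

Feasible sets respecting both limits:
- D: mass 9, volume 5, value 27
- C: mass 9, volume 9, value 18
- B: mass 7, volume 12, value 17
- A: mass 7, volume 2, value 16
Best: 27 sci.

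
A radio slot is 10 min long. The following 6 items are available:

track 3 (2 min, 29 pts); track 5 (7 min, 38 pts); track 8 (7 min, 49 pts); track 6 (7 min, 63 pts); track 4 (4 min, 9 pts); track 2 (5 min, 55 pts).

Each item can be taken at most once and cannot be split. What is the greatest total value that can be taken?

92 pts

Check high-value combinations within 10 min:
- track 3+track 6: duration 2+7=9, value 29+63=92
- track 3+track 2: duration 2+5=7, value 29+55=84
- track 3+track 8: duration 2+7=9, value 29+49=78
- track 3+track 5: duration 2+7=9, value 29+38=67
- track 4+track 2: duration 4+5=9, value 9+55=64
Best: 92 pts.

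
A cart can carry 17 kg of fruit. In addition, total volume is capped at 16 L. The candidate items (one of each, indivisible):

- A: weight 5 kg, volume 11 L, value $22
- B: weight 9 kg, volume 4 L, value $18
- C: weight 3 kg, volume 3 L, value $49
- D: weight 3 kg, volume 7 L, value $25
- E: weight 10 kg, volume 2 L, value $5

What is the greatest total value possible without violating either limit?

$92

Feasible sets respecting both limits:
- B+C+D: weight 15, volume 14, value 92
- C+D+E: weight 16, volume 12, value 79
- C+D: weight 6, volume 10, value 74
Best: $92.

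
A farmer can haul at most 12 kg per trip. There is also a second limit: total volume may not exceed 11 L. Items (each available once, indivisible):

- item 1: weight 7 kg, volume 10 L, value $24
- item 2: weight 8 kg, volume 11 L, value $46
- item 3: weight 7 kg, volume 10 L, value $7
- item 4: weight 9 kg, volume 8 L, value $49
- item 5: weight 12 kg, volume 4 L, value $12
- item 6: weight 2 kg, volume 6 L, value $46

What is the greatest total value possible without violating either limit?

Feasible sets respecting both limits:
- item 4: weight 9, volume 8, value 49
- item 2: weight 8, volume 11, value 46
- item 6: weight 2, volume 6, value 46
- item 1: weight 7, volume 10, value 24
Best: $49.

$49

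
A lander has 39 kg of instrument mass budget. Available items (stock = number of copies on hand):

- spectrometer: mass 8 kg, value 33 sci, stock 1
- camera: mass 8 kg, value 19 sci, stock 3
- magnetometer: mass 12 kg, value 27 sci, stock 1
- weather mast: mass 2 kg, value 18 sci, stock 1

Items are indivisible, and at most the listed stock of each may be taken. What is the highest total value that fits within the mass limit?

116 sci

Best selections within mass 39 and stock limits:
- 1×spectrometer + 2×camera + 1×magnetometer + 1×weather mast: mass 38, value 116
- 1×spectrometer + 3×camera + 1×weather mast: mass 34, value 108
Best: 116 sci.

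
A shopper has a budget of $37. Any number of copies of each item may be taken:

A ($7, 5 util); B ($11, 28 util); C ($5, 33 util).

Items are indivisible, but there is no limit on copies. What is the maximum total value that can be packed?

Best value-per-unit is C at 33/5, and filling with it alone uses cost 7×5=35. No mix of the others beats 7×33 = 231.

231 util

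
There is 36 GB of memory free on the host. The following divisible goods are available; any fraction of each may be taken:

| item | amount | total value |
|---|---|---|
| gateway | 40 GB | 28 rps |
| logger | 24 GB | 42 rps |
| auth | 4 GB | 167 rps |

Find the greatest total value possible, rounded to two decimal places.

214.60

Take in order of value per unit:
- auth (167/4 per unit): all 4 → value 167, running total 167.00
- logger (42/24 per unit): all 24 → value 42, running total 209.00
- gateway (28/40 per unit): 8 of 40 → value 8×28/40 = 5.6000, running total 214.60
Total 214.60.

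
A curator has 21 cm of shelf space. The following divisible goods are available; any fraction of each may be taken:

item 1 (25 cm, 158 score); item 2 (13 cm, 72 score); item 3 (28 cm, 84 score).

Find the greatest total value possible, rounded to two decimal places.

132.72

Take in order of value per unit:
- item 1 (158/25 per unit): 21 of 25 → value 21×158/25 = 132.7200, running total 132.72
Total 132.72.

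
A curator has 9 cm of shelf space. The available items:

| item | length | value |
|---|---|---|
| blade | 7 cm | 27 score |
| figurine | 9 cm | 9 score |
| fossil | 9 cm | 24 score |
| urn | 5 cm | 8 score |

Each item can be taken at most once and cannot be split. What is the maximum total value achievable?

27 score

Check high-value combinations within 9 cm:
- blade: length 7, value 27
- fossil: length 9, value 24
- figurine: length 9, value 9
- urn: length 5, value 8
Best: 27 score.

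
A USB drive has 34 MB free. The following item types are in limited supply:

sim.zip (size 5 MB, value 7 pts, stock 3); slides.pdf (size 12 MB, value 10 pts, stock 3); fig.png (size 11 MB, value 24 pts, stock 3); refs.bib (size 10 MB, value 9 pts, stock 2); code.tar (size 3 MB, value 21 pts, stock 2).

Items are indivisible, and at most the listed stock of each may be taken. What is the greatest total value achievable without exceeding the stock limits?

Best selections within size 34 and stock limits:
- 1×sim.zip + 2×fig.png + 2×code.tar: size 33, value 97
- 2×fig.png + 2×code.tar: size 28, value 90
- 3×sim.zip + 1×fig.png + 2×code.tar: size 32, value 87
- 1×sim.zip + 1×slides.pdf + 1×fig.png + 2×code.tar: size 34, value 83
Best: 97 pts.

97 pts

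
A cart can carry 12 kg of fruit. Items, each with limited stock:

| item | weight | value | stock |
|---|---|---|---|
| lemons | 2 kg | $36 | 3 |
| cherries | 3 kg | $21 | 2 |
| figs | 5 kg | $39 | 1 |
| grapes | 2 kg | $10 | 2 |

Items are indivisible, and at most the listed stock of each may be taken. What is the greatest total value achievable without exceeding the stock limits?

$150

Top feasible selections:
- 3×lemons + 2×cherries: weight 12, value 150
- 3×lemons + 1×figs: weight 11, value 147
- 3×lemons + 1×cherries + 1×grapes: weight 11, value 139
- 2×lemons + 1×cherries + 1×figs: weight 12, value 132
Best: $150.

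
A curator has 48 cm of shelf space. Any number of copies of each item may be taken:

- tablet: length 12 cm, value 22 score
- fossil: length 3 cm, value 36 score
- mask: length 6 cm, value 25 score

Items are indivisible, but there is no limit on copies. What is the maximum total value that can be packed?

Best value-per-unit is fossil at 36/3, and filling with it alone uses length 16×3=48. No mix of the others beats 16×36 = 576.

576 score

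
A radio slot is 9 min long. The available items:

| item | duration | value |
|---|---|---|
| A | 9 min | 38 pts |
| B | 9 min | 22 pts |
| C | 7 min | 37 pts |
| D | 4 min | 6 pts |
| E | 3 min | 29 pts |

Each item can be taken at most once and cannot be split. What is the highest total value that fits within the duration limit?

Check high-value combinations within 9 min:
- A: duration 9, value 38
- C: duration 7, value 37
- D+E: duration 4+3=7, value 6+29=35
Best: 38 pts.

38 pts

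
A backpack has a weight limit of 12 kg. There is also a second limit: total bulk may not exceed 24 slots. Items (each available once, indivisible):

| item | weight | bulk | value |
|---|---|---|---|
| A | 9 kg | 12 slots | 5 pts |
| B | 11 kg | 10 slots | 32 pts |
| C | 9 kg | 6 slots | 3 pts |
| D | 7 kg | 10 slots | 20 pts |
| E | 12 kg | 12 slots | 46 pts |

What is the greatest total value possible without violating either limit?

Feasible sets respecting both limits:
- E: weight 12, bulk 12, value 46
- B: weight 11, bulk 10, value 32
- D: weight 7, bulk 10, value 20
- A: weight 9, bulk 12, value 5
Best: 46 pts.

46 pts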